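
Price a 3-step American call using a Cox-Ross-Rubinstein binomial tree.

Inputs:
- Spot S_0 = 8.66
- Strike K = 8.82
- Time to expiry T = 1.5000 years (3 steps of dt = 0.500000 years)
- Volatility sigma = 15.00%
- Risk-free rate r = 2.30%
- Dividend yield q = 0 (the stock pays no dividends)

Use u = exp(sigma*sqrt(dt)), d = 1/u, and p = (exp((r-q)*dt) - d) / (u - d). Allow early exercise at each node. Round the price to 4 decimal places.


dt = T/N = 0.500000
u = exp(sigma*sqrt(dt)) = 1.111895; d = 1/u = 0.899365
p = (exp((r-q)*dt) - d) / (u - d) = 0.527931
Discount per step: exp(-r*dt) = 0.988566
Stock lattice S(k, i) with i counting down-moves:
  k=0: S(0,0) = 8.6600
  k=1: S(1,0) = 9.6290; S(1,1) = 7.7885
  k=2: S(2,0) = 10.7065; S(2,1) = 8.6600; S(2,2) = 7.0047
  k=3: S(3,0) = 11.9045; S(3,1) = 9.6290; S(3,2) = 7.7885; S(3,3) = 6.2998
Terminal payoffs V(N, i) = max(S_T - K, 0):
  V(3,0) = 3.084456; V(3,1) = 0.809013; V(3,2) = 0.000000; V(3,3) = 0.000000
Backward induction: V(k, i) = exp(-r*dt) * [p * V(k+1, i) + (1-p) * V(k+1, i+1)]; then take max(V_cont, immediate exercise) for American.
  V(2,0) = exp(-r*dt) * [p*3.084456 + (1-p)*0.809013] = 1.987303; exercise = 1.886454; V(2,0) = max -> 1.987303
  V(2,1) = exp(-r*dt) * [p*0.809013 + (1-p)*0.000000] = 0.422219; exercise = 0.000000; V(2,1) = max -> 0.422219
  V(2,2) = exp(-r*dt) * [p*0.000000 + (1-p)*0.000000] = 0.000000; exercise = 0.000000; V(2,2) = max -> 0.000000
  V(1,0) = exp(-r*dt) * [p*1.987303 + (1-p)*0.422219] = 1.234200; exercise = 0.809013; V(1,0) = max -> 1.234200
  V(1,1) = exp(-r*dt) * [p*0.422219 + (1-p)*0.000000] = 0.220354; exercise = 0.000000; V(1,1) = max -> 0.220354
  V(0,0) = exp(-r*dt) * [p*1.234200 + (1-p)*0.220354] = 0.746955; exercise = 0.000000; V(0,0) = max -> 0.746955

Answer: Price = V(0,0) = 0.7470


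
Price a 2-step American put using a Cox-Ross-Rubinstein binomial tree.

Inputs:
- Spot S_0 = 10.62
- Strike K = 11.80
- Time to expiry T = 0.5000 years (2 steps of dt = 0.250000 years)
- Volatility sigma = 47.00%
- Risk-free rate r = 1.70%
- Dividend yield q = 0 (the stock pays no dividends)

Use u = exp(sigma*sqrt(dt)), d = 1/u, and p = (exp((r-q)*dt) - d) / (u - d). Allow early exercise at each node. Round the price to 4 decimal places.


dt = T/N = 0.250000
u = exp(sigma*sqrt(dt)) = 1.264909; d = 1/u = 0.790571
p = (exp((r-q)*dt) - d) / (u - d) = 0.450498
Discount per step: exp(-r*dt) = 0.995759
Stock lattice S(k, i) with i counting down-moves:
  k=0: S(0,0) = 10.6200
  k=1: S(1,0) = 13.4333; S(1,1) = 8.3959
  k=2: S(2,0) = 16.9919; S(2,1) = 10.6200; S(2,2) = 6.6375
Terminal payoffs V(N, i) = max(K - S_T, 0):
  V(2,0) = 0.000000; V(2,1) = 1.180000; V(2,2) = 5.162476
Backward induction: V(k, i) = exp(-r*dt) * [p * V(k+1, i) + (1-p) * V(k+1, i+1)]; then take max(V_cont, immediate exercise) for American.
  V(1,0) = exp(-r*dt) * [p*0.000000 + (1-p)*1.180000] = 0.645663; exercise = 0.000000; V(1,0) = max -> 0.645663
  V(1,1) = exp(-r*dt) * [p*1.180000 + (1-p)*5.162476] = 3.354094; exercise = 3.404138; V(1,1) = max -> 3.404138
  V(0,0) = exp(-r*dt) * [p*0.645663 + (1-p)*3.404138] = 2.152284; exercise = 1.180000; V(0,0) = max -> 2.152284

Answer: Price = V(0,0) = 2.1523


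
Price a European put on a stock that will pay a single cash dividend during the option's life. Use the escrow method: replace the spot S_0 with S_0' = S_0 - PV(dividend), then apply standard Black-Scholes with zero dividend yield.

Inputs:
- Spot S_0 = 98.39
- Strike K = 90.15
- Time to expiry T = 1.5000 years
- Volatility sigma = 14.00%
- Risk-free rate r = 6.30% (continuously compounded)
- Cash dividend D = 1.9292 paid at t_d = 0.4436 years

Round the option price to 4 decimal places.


Answer: Price = 1.3963

Derivation:
PV(D) = D * exp(-r * t_d) = 1.9292 * 0.97244010 = 1.87603144
S_0' = S_0 - PV(D) = 98.3900 - 1.87603144 = 96.51396856
d1 = (ln(S_0'/K) + (r + sigma^2/2)*T) / (sigma*sqrt(T)) = 1.03469246
d2 = d1 - sigma*sqrt(T) = 0.86322818
exp(-rT) = 0.90982773
N(-d1) = 0.15040628; N(-d2) = 0.19400601
P = K * exp(-rT) * N(-d2) - S_0' * N(-d1) = 90.1500 * 0.90982773 * 0.19400601 - 96.51396856 * 0.15040628 = 1.3963


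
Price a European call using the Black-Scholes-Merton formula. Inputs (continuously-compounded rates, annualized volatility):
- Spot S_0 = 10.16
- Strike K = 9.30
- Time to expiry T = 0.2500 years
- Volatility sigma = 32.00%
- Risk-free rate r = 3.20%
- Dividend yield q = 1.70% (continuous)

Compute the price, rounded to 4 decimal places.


Answer: Price = 1.1615

Derivation:
d1 = (ln(S/K) + (r - q + 0.5*sigma^2) * T) / (sigma * sqrt(T)) = 0.65621276
d2 = d1 - sigma * sqrt(T) = 0.49621276
exp(-rT) = 0.99203191; exp(-qT) = 0.99575902
C = S_0 * exp(-qT) * N(d1) - K * exp(-rT) * N(d2)
N(d1) = 0.74415638; N(d2) = 0.69012785
C = 10.1600 * 0.99575902 * 0.74415638 - 9.3000 * 0.99203191 * 0.69012785 = 1.1615


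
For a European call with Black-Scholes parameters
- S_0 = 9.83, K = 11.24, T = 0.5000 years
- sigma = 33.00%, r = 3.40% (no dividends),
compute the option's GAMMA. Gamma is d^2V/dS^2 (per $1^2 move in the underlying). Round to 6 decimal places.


Answer: Gamma = 0.161506

Derivation:
d1 = -0.3849014068; d2 = -0.6182466446
phi(d1) = 0.3704587859; exp(-qT) = 1.0000000000; exp(-rT) = 0.9831436846
Gamma = exp(-qT) * phi(d1) / (S * sigma * sqrt(T)) = 1.0000000000 * 0.3704587859 / (9.8300 * 0.3300 * 0.7071067812) = 0.161506


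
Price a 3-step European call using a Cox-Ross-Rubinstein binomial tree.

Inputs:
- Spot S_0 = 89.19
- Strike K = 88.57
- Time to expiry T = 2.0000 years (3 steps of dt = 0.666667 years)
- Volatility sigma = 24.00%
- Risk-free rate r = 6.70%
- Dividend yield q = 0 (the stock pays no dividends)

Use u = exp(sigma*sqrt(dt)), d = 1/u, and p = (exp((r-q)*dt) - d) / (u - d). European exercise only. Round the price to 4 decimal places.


Answer: Price = V(0,0) = 18.7532

Derivation:
dt = T/N = 0.666667
u = exp(sigma*sqrt(dt)) = 1.216477; d = 1/u = 0.822046
p = (exp((r-q)*dt) - d) / (u - d) = 0.566977
Discount per step: exp(-r*dt) = 0.956316
Stock lattice S(k, i) with i counting down-moves:
  k=0: S(0,0) = 89.1900
  k=1: S(1,0) = 108.4976; S(1,1) = 73.3183
  k=2: S(2,0) = 131.9849; S(2,1) = 89.1900; S(2,2) = 60.2710
  k=3: S(3,0) = 160.5566; S(3,1) = 108.4976; S(3,2) = 73.3183; S(3,3) = 49.5455
Terminal payoffs V(N, i) = max(S_T - K, 0):
  V(3,0) = 71.986590; V(3,1) = 19.927606; V(3,2) = 0.000000; V(3,3) = 0.000000
Backward induction: V(k, i) = exp(-r*dt) * [p * V(k+1, i) + (1-p) * V(k+1, i+1)].
  V(2,0) = exp(-r*dt) * [p*71.986590 + (1-p)*19.927606] = 47.283943
  V(2,1) = exp(-r*dt) * [p*19.927606 + (1-p)*0.000000] = 10.804928
  V(2,2) = exp(-r*dt) * [p*0.000000 + (1-p)*0.000000] = 0.000000
  V(1,0) = exp(-r*dt) * [p*47.283943 + (1-p)*10.804928] = 30.112178
  V(1,1) = exp(-r*dt) * [p*10.804928 + (1-p)*0.000000] = 5.858529
  V(0,0) = exp(-r*dt) * [p*30.112178 + (1-p)*5.858529] = 18.753154


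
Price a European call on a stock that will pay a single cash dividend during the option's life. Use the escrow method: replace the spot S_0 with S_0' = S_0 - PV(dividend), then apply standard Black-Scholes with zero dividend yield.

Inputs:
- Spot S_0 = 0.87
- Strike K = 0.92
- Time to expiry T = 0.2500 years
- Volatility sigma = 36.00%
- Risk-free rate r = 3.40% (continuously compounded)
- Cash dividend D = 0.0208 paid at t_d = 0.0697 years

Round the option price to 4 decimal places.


Answer: Price = 0.0366

Derivation:
PV(D) = D * exp(-r * t_d) = 0.0208 * 0.99763301 = 0.02075077
S_0' = S_0 - PV(D) = 0.8700 - 0.02075077 = 0.84924923
d1 = (ln(S_0'/K) + (r + sigma^2/2)*T) / (sigma*sqrt(T)) = -0.30733870
d2 = d1 - sigma*sqrt(T) = -0.48733870
exp(-rT) = 0.99153602
N(d1) = 0.37929279; N(d2) = 0.31300916
C = S_0' * N(d1) - K * exp(-rT) * N(d2) = 0.84924923 * 0.37929279 - 0.9200 * 0.99153602 * 0.31300916 = 0.0366


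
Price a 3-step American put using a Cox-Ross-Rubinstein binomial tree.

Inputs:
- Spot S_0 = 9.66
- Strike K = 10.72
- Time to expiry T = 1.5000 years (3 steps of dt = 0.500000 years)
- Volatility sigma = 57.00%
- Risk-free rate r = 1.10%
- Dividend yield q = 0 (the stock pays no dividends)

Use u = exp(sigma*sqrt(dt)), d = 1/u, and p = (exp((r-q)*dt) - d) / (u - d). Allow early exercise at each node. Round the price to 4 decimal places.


dt = T/N = 0.500000
u = exp(sigma*sqrt(dt)) = 1.496383; d = 1/u = 0.668278
p = (exp((r-q)*dt) - d) / (u - d) = 0.407240
Discount per step: exp(-r*dt) = 0.994515
Stock lattice S(k, i) with i counting down-moves:
  k=0: S(0,0) = 9.6600
  k=1: S(1,0) = 14.4551; S(1,1) = 6.4556
  k=2: S(2,0) = 21.6303; S(2,1) = 9.6600; S(2,2) = 4.3141
  k=3: S(3,0) = 32.3672; S(3,1) = 14.4551; S(3,2) = 6.4556; S(3,3) = 2.8830
Terminal payoffs V(N, i) = max(K - S_T, 0):
  V(3,0) = 0.000000; V(3,1) = 0.000000; V(3,2) = 4.264433; V(3,3) = 7.836972
Backward induction: V(k, i) = exp(-r*dt) * [p * V(k+1, i) + (1-p) * V(k+1, i+1)]; then take max(V_cont, immediate exercise) for American.
  V(2,0) = exp(-r*dt) * [p*0.000000 + (1-p)*0.000000] = 0.000000; exercise = 0.000000; V(2,0) = max -> 0.000000
  V(2,1) = exp(-r*dt) * [p*0.000000 + (1-p)*4.264433] = 2.513923; exercise = 1.060000; V(2,1) = max -> 2.513923
  V(2,2) = exp(-r*dt) * [p*4.264433 + (1-p)*7.836972] = 6.347088; exercise = 6.405886; V(2,2) = max -> 6.405886
  V(1,0) = exp(-r*dt) * [p*0.000000 + (1-p)*2.513923] = 1.481981; exercise = 0.000000; V(1,0) = max -> 1.481981
  V(1,1) = exp(-r*dt) * [p*2.513923 + (1-p)*6.405886] = 4.794483; exercise = 4.264433; V(1,1) = max -> 4.794483
  V(0,0) = exp(-r*dt) * [p*1.481981 + (1-p)*4.794483] = 3.426603; exercise = 1.060000; V(0,0) = max -> 3.426603

Answer: Price = V(0,0) = 3.4266


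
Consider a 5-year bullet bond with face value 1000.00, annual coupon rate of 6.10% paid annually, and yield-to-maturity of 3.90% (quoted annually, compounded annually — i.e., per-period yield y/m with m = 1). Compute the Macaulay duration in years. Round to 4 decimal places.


Answer: Macaulay duration = 4.4851 years

Derivation:
Coupon per period c = face * coupon_rate / m = 61.000000
Periods per year m = 1; per-period yield y/m = 0.039000
Number of cashflows N = 5
Cashflows (t years, CF_t, discount factor 1/(1+y/m)^(m*t), PV):
  t = 1.0000: CF_t = 61.000000, DF = 0.962464, PV = 58.710298
  t = 2.0000: CF_t = 61.000000, DF = 0.926337, PV = 56.506543
  t = 3.0000: CF_t = 61.000000, DF = 0.891566, PV = 54.385508
  t = 4.0000: CF_t = 61.000000, DF = 0.858100, PV = 52.344089
  t = 5.0000: CF_t = 1061.000000, DF = 0.825890, PV = 876.269400
Price P = sum_t PV_t = 1098.215839
Macaulay numerator sum_t t * PV_t:
  t * PV_t at t = 1.0000: 58.710298
  t * PV_t at t = 2.0000: 113.013086
  t * PV_t at t = 3.0000: 163.156525
  t * PV_t at t = 4.0000: 209.376356
  t * PV_t at t = 5.0000: 4381.347001
Macaulay duration D = (sum_t t * PV_t) / P = 4925.603266 / 1098.215839 = 4.485096


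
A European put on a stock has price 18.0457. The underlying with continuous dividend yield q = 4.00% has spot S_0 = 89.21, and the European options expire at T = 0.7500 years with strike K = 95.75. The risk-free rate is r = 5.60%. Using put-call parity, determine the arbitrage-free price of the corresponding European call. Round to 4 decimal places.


Put-call parity: C - P = S_0 * exp(-qT) - K * exp(-rT).
S_0 * exp(-qT) = 89.2100 * 0.97044553 = 86.57344605
K * exp(-rT) = 95.7500 * 0.95886978 = 91.81178149
C = P + S*exp(-qT) - K*exp(-rT)
C = 18.0457 + 86.57344605 - 91.81178149 = 12.8074

Answer: Call price = 12.8074


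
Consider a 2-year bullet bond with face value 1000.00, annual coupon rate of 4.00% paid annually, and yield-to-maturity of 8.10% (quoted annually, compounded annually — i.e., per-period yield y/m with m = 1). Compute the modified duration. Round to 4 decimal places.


Answer: Modified duration = 1.8132

Derivation:
Coupon per period c = face * coupon_rate / m = 40.000000
Periods per year m = 1; per-period yield y/m = 0.081000
Number of cashflows N = 2
Cashflows (t years, CF_t, discount factor 1/(1+y/m)^(m*t), PV):
  t = 1.0000: CF_t = 40.000000, DF = 0.925069, PV = 37.002775
  t = 2.0000: CF_t = 1040.000000, DF = 0.855753, PV = 889.983493
Price P = sum_t PV_t = 926.986268
First compute Macaulay numerator sum_t t * PV_t:
  t * PV_t at t = 1.0000: 37.002775
  t * PV_t at t = 2.0000: 1779.966985
Macaulay duration D = 1816.969760 / 926.986268 = 1.960083
Modified duration = D / (1 + y/m) = 1.960083 / (1 + 0.081000) = 1.813213


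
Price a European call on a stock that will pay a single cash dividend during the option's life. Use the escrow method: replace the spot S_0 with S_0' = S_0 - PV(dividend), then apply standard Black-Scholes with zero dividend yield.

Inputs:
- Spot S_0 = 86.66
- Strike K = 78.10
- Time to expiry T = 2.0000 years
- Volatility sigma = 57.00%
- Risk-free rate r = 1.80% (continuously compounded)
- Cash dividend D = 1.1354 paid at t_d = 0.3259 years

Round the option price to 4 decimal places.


Answer: Price = 30.5741

Derivation:
PV(D) = D * exp(-r * t_d) = 1.1354 * 0.99415097 = 1.12875901
S_0' = S_0 - PV(D) = 86.6600 - 1.12875901 = 85.53124099
d1 = (ln(S_0'/K) + (r + sigma^2/2)*T) / (sigma*sqrt(T)) = 0.56046480
d2 = d1 - sigma*sqrt(T) = -0.24563693
exp(-rT) = 0.96464029
N(d1) = 0.71241878; N(d2) = 0.40298165
C = S_0' * N(d1) - K * exp(-rT) * N(d2) = 85.53124099 * 0.71241878 - 78.1000 * 0.96464029 * 0.40298165 = 30.5741


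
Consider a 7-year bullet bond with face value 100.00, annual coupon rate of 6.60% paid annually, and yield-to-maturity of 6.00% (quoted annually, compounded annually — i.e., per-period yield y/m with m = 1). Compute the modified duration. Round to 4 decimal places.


Answer: Modified duration = 5.5167

Derivation:
Coupon per period c = face * coupon_rate / m = 6.600000
Periods per year m = 1; per-period yield y/m = 0.060000
Number of cashflows N = 7
Cashflows (t years, CF_t, discount factor 1/(1+y/m)^(m*t), PV):
  t = 1.0000: CF_t = 6.600000, DF = 0.943396, PV = 6.226415
  t = 2.0000: CF_t = 6.600000, DF = 0.889996, PV = 5.873977
  t = 3.0000: CF_t = 6.600000, DF = 0.839619, PV = 5.541487
  t = 4.0000: CF_t = 6.600000, DF = 0.792094, PV = 5.227818
  t = 5.0000: CF_t = 6.600000, DF = 0.747258, PV = 4.931904
  t = 6.0000: CF_t = 6.600000, DF = 0.704961, PV = 4.652740
  t = 7.0000: CF_t = 106.600000, DF = 0.665057, PV = 70.895088
Price P = sum_t PV_t = 103.349429
First compute Macaulay numerator sum_t t * PV_t:
  t * PV_t at t = 1.0000: 6.226415
  t * PV_t at t = 2.0000: 11.747953
  t * PV_t at t = 3.0000: 16.624462
  t * PV_t at t = 4.0000: 20.911273
  t * PV_t at t = 5.0000: 24.659520
  t * PV_t at t = 6.0000: 27.916437
  t * PV_t at t = 7.0000: 496.265618
Macaulay duration D = 604.351678 / 103.349429 = 5.847654
Modified duration = D / (1 + y/m) = 5.847654 / (1 + 0.060000) = 5.516655


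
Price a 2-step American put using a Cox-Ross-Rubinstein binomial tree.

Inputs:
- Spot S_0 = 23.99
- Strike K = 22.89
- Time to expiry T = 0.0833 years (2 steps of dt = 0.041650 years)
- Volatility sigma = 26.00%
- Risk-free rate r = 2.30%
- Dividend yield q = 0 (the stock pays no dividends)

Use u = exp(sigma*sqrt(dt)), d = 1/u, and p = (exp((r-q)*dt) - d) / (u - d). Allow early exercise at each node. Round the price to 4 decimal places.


dt = T/N = 0.041650
u = exp(sigma*sqrt(dt)) = 1.054495; d = 1/u = 0.948322
p = (exp((r-q)*dt) - d) / (u - d) = 0.495765
Discount per step: exp(-r*dt) = 0.999043
Stock lattice S(k, i) with i counting down-moves:
  k=0: S(0,0) = 23.9900
  k=1: S(1,0) = 25.2973; S(1,1) = 22.7502
  k=2: S(2,0) = 26.6759; S(2,1) = 23.9900; S(2,2) = 21.5745
Terminal payoffs V(N, i) = max(K - S_T, 0):
  V(2,0) = 0.000000; V(2,1) = 0.000000; V(2,2) = 1.315464
Backward induction: V(k, i) = exp(-r*dt) * [p * V(k+1, i) + (1-p) * V(k+1, i+1)]; then take max(V_cont, immediate exercise) for American.
  V(1,0) = exp(-r*dt) * [p*0.000000 + (1-p)*0.000000] = 0.000000; exercise = 0.000000; V(1,0) = max -> 0.000000
  V(1,1) = exp(-r*dt) * [p*0.000000 + (1-p)*1.315464] = 0.662668; exercise = 0.139766; V(1,1) = max -> 0.662668
  V(0,0) = exp(-r*dt) * [p*0.000000 + (1-p)*0.662668] = 0.333821; exercise = 0.000000; V(0,0) = max -> 0.333821

Answer: Price = V(0,0) = 0.3338


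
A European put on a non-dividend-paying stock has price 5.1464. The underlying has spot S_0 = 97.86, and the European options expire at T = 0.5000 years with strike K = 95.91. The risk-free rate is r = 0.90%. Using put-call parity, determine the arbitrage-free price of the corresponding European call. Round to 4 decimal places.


Answer: Call price = 7.5270

Derivation:
Put-call parity: C - P = S_0 * exp(-qT) - K * exp(-rT).
S_0 * exp(-qT) = 97.8600 * 1.00000000 = 97.86000000
K * exp(-rT) = 95.9100 * 0.99551011 = 95.47937463
C = P + S*exp(-qT) - K*exp(-rT)
C = 5.1464 + 97.86000000 - 95.47937463 = 7.5270


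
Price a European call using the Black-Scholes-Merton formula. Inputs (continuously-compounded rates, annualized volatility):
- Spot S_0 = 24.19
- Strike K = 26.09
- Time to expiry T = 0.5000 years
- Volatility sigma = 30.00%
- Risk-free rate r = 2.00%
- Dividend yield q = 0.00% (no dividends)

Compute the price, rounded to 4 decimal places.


d1 = (ln(S/K) + (r - q + 0.5*sigma^2) * T) / (sigma * sqrt(T)) = -0.20323557
d2 = d1 - sigma * sqrt(T) = -0.41536760
exp(-rT) = 0.99004983; exp(-qT) = 1.00000000
C = S_0 * exp(-qT) * N(d1) - K * exp(-rT) * N(d2)
N(d1) = 0.41947546; N(d2) = 0.33893641
C = 24.1900 * 1.00000000 * 0.41947546 - 26.0900 * 0.99004983 * 0.33893641 = 1.3922

Answer: Price = 1.3922


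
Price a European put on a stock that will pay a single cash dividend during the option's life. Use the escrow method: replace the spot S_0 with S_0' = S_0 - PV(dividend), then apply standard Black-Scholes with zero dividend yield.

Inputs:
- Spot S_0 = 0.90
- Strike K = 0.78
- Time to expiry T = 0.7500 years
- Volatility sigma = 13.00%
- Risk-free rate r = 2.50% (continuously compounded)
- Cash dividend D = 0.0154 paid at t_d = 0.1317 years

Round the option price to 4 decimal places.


PV(D) = D * exp(-r * t_d) = 0.0154 * 0.99671291 = 0.01534938
S_0' = S_0 - PV(D) = 0.9000 - 0.01534938 = 0.88465062
d1 = (ln(S_0'/K) + (r + sigma^2/2)*T) / (sigma*sqrt(T)) = 1.34110801
d2 = d1 - sigma*sqrt(T) = 1.22852471
exp(-rT) = 0.98142469
N(-d1) = 0.08994269; N(-d2) = 0.10962503
P = K * exp(-rT) * N(-d2) - S_0' * N(-d1) = 0.7800 * 0.98142469 * 0.10962503 - 0.88465062 * 0.08994269 = 0.0044

Answer: Price = 0.0044


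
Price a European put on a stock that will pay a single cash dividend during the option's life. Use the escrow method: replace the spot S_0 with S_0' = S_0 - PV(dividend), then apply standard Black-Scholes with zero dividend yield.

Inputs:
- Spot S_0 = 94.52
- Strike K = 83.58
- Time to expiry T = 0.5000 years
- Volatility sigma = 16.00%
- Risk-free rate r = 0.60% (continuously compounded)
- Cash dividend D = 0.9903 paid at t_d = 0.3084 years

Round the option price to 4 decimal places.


Answer: Price = 0.7989

Derivation:
PV(D) = D * exp(-r * t_d) = 0.9903 * 0.99815131 = 0.98846924
S_0' = S_0 - PV(D) = 94.5200 - 0.98846924 = 93.53153076
d1 = (ln(S_0'/K) + (r + sigma^2/2)*T) / (sigma*sqrt(T)) = 1.07740402
d2 = d1 - sigma*sqrt(T) = 0.96426693
exp(-rT) = 0.99700450
N(-d1) = 0.14064991; N(-d2) = 0.16745606
P = K * exp(-rT) * N(-d2) - S_0' * N(-d1) = 83.5800 * 0.99700450 * 0.16745606 - 93.53153076 * 0.14064991 = 0.7989


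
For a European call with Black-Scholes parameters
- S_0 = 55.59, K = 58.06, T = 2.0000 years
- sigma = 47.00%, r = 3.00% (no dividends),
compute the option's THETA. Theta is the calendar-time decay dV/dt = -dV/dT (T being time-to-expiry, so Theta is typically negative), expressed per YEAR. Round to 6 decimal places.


Answer: Theta = -4.079518

Derivation:
d1 = 0.3572038224; d2 = -0.3074765519
phi(d1) = 0.3742857190; exp(-qT) = 1.0000000000; exp(-rT) = 0.9417645336
Theta = -S*exp(-qT)*phi(d1)*sigma/(2*sqrt(T)) - r*K*exp(-rT)*N(d2) + q*S*exp(-qT)*N(d1)
N(d1) = 0.6395303877; N(d2) = 0.3792403340; sqrt(T) = 1.4142135624
Term 1 = -55.5900 * 1.0000000000 * 0.3742857190 * 0.4700 / (2 * 1.4142135624) = -3.4574252171
Term 2 = -0.0300 * 58.0600 * 0.9417645336 * 0.3792403340 = -0.6220927467
Term 3 = 0 (no dividend yield, q = 0)
Theta = -3.4574252171 + (-0.6220927467) + (0.0000000000) = -4.079518


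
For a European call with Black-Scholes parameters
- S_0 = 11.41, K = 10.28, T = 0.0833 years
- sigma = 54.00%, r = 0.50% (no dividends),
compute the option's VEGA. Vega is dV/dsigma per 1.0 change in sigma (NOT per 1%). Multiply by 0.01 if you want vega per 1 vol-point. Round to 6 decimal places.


Answer: Vega = 0.991867

Derivation:
d1 = 0.7497529689; d2 = 0.5938995762
phi(d1) = 0.3011932209; exp(-qT) = 1.0000000000; exp(-rT) = 0.9995835867
Vega = S * exp(-qT) * phi(d1) * sqrt(T) = 11.4100 * 1.0000000000 * 0.3011932209 * 0.2886173938 = 0.991867


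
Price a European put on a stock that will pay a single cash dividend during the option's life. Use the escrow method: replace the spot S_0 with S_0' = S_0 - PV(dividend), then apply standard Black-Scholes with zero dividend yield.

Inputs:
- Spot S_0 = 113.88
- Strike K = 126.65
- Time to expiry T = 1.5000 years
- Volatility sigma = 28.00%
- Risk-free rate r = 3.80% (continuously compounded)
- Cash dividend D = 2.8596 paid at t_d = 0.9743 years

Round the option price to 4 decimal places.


Answer: Price = 20.3204

Derivation:
PV(D) = D * exp(-r * t_d) = 2.8596 * 0.96365359 = 2.75566379
S_0' = S_0 - PV(D) = 113.8800 - 2.75566379 = 111.12433621
d1 = (ln(S_0'/K) + (r + sigma^2/2)*T) / (sigma*sqrt(T)) = -0.04367573
d2 = d1 - sigma*sqrt(T) = -0.38660430
exp(-rT) = 0.94459407
N(-d1) = 0.51741856; N(-d2) = 0.65047541
P = K * exp(-rT) * N(-d2) - S_0' * N(-d1) = 126.6500 * 0.94459407 * 0.65047541 - 111.12433621 * 0.51741856 = 20.3204


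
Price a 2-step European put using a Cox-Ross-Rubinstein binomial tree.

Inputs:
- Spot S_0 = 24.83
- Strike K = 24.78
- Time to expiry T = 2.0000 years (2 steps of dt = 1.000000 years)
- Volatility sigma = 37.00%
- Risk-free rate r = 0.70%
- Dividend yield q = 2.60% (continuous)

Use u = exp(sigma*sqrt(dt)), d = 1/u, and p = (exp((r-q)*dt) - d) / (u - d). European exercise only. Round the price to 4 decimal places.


dt = T/N = 1.000000
u = exp(sigma*sqrt(dt)) = 1.447735; d = 1/u = 0.690734
p = (exp((r-q)*dt) - d) / (u - d) = 0.383679
Discount per step: exp(-r*dt) = 0.993024
Stock lattice S(k, i) with i counting down-moves:
  k=0: S(0,0) = 24.8300
  k=1: S(1,0) = 35.9473; S(1,1) = 17.1509
  k=2: S(2,0) = 52.0421; S(2,1) = 24.8300; S(2,2) = 11.8467
Terminal payoffs V(N, i) = max(K - S_T, 0):
  V(2,0) = 0.000000; V(2,1) = 0.000000; V(2,2) = 12.933261
Backward induction: V(k, i) = exp(-r*dt) * [p * V(k+1, i) + (1-p) * V(k+1, i+1)].
  V(1,0) = exp(-r*dt) * [p*0.000000 + (1-p)*0.000000] = 0.000000
  V(1,1) = exp(-r*dt) * [p*0.000000 + (1-p)*12.933261] = 7.915440
  V(0,0) = exp(-r*dt) * [p*0.000000 + (1-p)*7.915440] = 4.844423

Answer: Price = V(0,0) = 4.8444


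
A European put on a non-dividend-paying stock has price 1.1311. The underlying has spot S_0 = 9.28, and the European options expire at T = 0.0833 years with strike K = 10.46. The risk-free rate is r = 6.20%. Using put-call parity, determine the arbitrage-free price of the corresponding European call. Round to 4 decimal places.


Answer: Call price = 0.0050

Derivation:
Put-call parity: C - P = S_0 * exp(-qT) - K * exp(-rT).
S_0 * exp(-qT) = 9.2800 * 1.00000000 = 9.28000000
K * exp(-rT) = 10.4600 * 0.99484871 = 10.40611754
C = P + S*exp(-qT) - K*exp(-rT)
C = 1.1311 + 9.28000000 - 10.40611754 = 0.0050


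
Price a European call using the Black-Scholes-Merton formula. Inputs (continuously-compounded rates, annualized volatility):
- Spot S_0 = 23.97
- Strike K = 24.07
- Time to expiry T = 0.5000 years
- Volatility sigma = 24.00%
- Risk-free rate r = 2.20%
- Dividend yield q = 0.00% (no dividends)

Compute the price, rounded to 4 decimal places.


d1 = (ln(S/K) + (r - q + 0.5*sigma^2) * T) / (sigma * sqrt(T)) = 0.12513902
d2 = d1 - sigma * sqrt(T) = -0.04456660
exp(-rT) = 0.98906028; exp(-qT) = 1.00000000
C = S_0 * exp(-qT) * N(d1) - K * exp(-rT) * N(d2)
N(d1) = 0.54979326; N(d2) = 0.48222638
C = 23.9700 * 1.00000000 * 0.54979326 - 24.0700 * 0.98906028 * 0.48222638 = 1.6983

Answer: Price = 1.6983


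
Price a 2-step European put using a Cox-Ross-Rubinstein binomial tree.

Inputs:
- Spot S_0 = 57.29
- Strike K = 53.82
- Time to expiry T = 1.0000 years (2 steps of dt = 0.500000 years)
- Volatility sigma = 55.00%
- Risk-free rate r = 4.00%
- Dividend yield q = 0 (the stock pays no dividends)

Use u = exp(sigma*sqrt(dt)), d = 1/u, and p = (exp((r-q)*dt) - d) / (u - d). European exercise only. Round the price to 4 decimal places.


dt = T/N = 0.500000
u = exp(sigma*sqrt(dt)) = 1.475370; d = 1/u = 0.677796
p = (exp((r-q)*dt) - d) / (u - d) = 0.429309
Discount per step: exp(-r*dt) = 0.980199
Stock lattice S(k, i) with i counting down-moves:
  k=0: S(0,0) = 57.2900
  k=1: S(1,0) = 84.5239; S(1,1) = 38.8309
  k=2: S(2,0) = 124.7041; S(2,1) = 57.2900; S(2,2) = 26.3195
Terminal payoffs V(N, i) = max(K - S_T, 0):
  V(2,0) = 0.000000; V(2,1) = 0.000000; V(2,2) = 27.500539
Backward induction: V(k, i) = exp(-r*dt) * [p * V(k+1, i) + (1-p) * V(k+1, i+1)].
  V(1,0) = exp(-r*dt) * [p*0.000000 + (1-p)*0.000000] = 0.000000
  V(1,1) = exp(-r*dt) * [p*0.000000 + (1-p)*27.500539] = 15.383555
  V(0,0) = exp(-r*dt) * [p*0.000000 + (1-p)*15.383555] = 8.605423

Answer: Price = V(0,0) = 8.6054


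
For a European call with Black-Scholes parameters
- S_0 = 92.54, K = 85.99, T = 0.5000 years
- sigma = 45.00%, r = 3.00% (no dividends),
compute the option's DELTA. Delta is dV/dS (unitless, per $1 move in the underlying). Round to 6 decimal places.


Answer: Delta = 0.668924

Derivation:
d1 = 0.4369447656; d2 = 0.1187467141
phi(d1) = 0.3626203364; exp(-qT) = 1.0000000000; exp(-rT) = 0.9851119396
N(d1) = 0.6689242971
Delta = exp(-qT) * N(d1) = 1.0000000000 * 0.6689242971 = 0.668924


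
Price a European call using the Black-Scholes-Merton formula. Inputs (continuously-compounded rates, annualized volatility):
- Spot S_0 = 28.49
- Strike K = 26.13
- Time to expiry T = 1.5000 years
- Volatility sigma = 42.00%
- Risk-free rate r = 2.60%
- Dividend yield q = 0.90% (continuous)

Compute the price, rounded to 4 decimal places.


d1 = (ln(S/K) + (r - q + 0.5*sigma^2) * T) / (sigma * sqrt(T)) = 0.47486871
d2 = d1 - sigma * sqrt(T) = -0.03952413
exp(-rT) = 0.96175071; exp(-qT) = 0.98659072
C = S_0 * exp(-qT) * N(d1) - K * exp(-rT) * N(d2)
N(d1) = 0.68255972; N(d2) = 0.48423626
C = 28.4900 * 0.98659072 * 0.68255972 - 26.1300 * 0.96175071 * 0.48423626 = 7.0162

Answer: Price = 7.0162


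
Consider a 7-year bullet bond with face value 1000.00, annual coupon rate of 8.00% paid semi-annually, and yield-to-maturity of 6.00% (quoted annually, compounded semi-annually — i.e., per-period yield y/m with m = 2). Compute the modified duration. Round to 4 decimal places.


Coupon per period c = face * coupon_rate / m = 40.000000
Periods per year m = 2; per-period yield y/m = 0.030000
Number of cashflows N = 14
Cashflows (t years, CF_t, discount factor 1/(1+y/m)^(m*t), PV):
  t = 0.5000: CF_t = 40.000000, DF = 0.970874, PV = 38.834951
  t = 1.0000: CF_t = 40.000000, DF = 0.942596, PV = 37.703836
  t = 1.5000: CF_t = 40.000000, DF = 0.915142, PV = 36.605666
  t = 2.0000: CF_t = 40.000000, DF = 0.888487, PV = 35.539482
  t = 2.5000: CF_t = 40.000000, DF = 0.862609, PV = 34.504351
  t = 3.0000: CF_t = 40.000000, DF = 0.837484, PV = 33.499370
  t = 3.5000: CF_t = 40.000000, DF = 0.813092, PV = 32.523660
  t = 4.0000: CF_t = 40.000000, DF = 0.789409, PV = 31.576369
  t = 4.5000: CF_t = 40.000000, DF = 0.766417, PV = 30.656669
  t = 5.0000: CF_t = 40.000000, DF = 0.744094, PV = 29.763757
  t = 5.5000: CF_t = 40.000000, DF = 0.722421, PV = 28.896851
  t = 6.0000: CF_t = 40.000000, DF = 0.701380, PV = 28.055195
  t = 6.5000: CF_t = 40.000000, DF = 0.680951, PV = 27.238054
  t = 7.0000: CF_t = 1040.000000, DF = 0.661118, PV = 687.562518
Price P = sum_t PV_t = 1112.960731
First compute Macaulay numerator sum_t t * PV_t:
  t * PV_t at t = 0.5000: 19.417476
  t * PV_t at t = 1.0000: 37.703836
  t * PV_t at t = 1.5000: 54.908500
  t * PV_t at t = 2.0000: 71.078964
  t * PV_t at t = 2.5000: 86.260878
  t * PV_t at t = 3.0000: 100.498111
  t * PV_t at t = 3.5000: 113.832812
  t * PV_t at t = 4.0000: 126.305477
  t * PV_t at t = 4.5000: 137.955012
  t * PV_t at t = 5.0000: 148.818783
  t * PV_t at t = 5.5000: 158.932681
  t * PV_t at t = 6.0000: 168.331171
  t * PV_t at t = 6.5000: 177.047348
  t * PV_t at t = 7.0000: 4812.937626
Macaulay duration D = 6214.028675 / 1112.960731 = 5.583331
Modified duration = D / (1 + y/m) = 5.583331 / (1 + 0.030000) = 5.420710

Answer: Modified duration = 5.4207


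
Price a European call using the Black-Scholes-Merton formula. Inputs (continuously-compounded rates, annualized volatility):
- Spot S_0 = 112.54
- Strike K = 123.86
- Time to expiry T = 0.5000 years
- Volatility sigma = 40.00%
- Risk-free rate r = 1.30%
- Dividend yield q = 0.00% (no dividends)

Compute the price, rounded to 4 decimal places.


d1 = (ln(S/K) + (r - q + 0.5*sigma^2) * T) / (sigma * sqrt(T)) = -0.17445449
d2 = d1 - sigma * sqrt(T) = -0.45729720
exp(-rT) = 0.99352108; exp(-qT) = 1.00000000
C = S_0 * exp(-qT) * N(d1) - K * exp(-rT) * N(d2)
N(d1) = 0.43075415; N(d2) = 0.32372872
C = 112.5400 * 1.00000000 * 0.43075415 - 123.8600 * 0.99352108 * 0.32372872 = 8.6398

Answer: Price = 8.6398


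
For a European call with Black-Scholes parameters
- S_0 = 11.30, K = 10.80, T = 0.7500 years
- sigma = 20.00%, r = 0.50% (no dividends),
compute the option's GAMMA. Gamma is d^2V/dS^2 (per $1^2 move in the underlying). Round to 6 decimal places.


Answer: Gamma = 0.190378

Derivation:
d1 = 0.3695422288; d2 = 0.1963371481
phi(d1) = 0.3726113861; exp(-qT) = 1.0000000000; exp(-rT) = 0.9962570225
Gamma = exp(-qT) * phi(d1) / (S * sigma * sqrt(T)) = 1.0000000000 * 0.3726113861 / (11.3000 * 0.2000 * 0.8660254038) = 0.190378


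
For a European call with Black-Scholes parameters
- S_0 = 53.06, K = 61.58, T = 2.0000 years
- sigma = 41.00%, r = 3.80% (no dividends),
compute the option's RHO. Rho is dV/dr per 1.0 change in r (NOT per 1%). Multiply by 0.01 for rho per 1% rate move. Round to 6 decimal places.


Answer: Rho = 38.676061

Derivation:
d1 = 0.1641629558; d2 = -0.4156646047
phi(d1) = 0.3936026932; exp(-qT) = 1.0000000000; exp(-rT) = 0.9268162066
N(d2) = 0.3388277225
Rho = K*T*exp(-rT)*N(d2) = 61.5800 * 2.0000 * 0.9268162066 * 0.3388277225 = 38.676061


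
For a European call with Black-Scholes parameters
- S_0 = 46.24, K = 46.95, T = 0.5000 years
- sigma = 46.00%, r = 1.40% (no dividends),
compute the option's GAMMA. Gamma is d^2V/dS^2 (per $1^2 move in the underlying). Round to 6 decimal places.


Answer: Gamma = 0.026276

Derivation:
d1 = 0.1373078969; d2 = -0.1879612224
phi(d1) = 0.3951992296; exp(-qT) = 1.0000000000; exp(-rT) = 0.9930244429
Gamma = exp(-qT) * phi(d1) / (S * sigma * sqrt(T)) = 1.0000000000 * 0.3951992296 / (46.2400 * 0.4600 * 0.7071067812) = 0.026276


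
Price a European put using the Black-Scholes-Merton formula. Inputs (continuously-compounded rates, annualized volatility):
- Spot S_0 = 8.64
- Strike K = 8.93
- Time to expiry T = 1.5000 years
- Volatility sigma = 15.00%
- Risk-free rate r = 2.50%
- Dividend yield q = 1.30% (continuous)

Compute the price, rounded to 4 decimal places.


d1 = (ln(S/K) + (r - q + 0.5*sigma^2) * T) / (sigma * sqrt(T)) = 0.01013102
d2 = d1 - sigma * sqrt(T) = -0.17358071
exp(-rT) = 0.96319442; exp(-qT) = 0.98068890
P = K * exp(-rT) * N(-d2) - S_0 * exp(-qT) * N(-d1)
N(-d1) = 0.49595838; N(-d2) = 0.56890250
P = 8.9300 * 0.96319442 * 0.56890250 - 8.6400 * 0.98068890 * 0.49595838 = 0.6910

Answer: Price = 0.6910


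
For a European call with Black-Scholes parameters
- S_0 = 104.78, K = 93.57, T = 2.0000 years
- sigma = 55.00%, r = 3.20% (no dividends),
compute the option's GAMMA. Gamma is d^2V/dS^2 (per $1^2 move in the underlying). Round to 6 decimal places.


d1 = 0.6166653743; d2 = -0.1611520850
phi(d1) = 0.3298634081; exp(-qT) = 1.0000000000; exp(-rT) = 0.9380049995
Gamma = exp(-qT) * phi(d1) / (S * sigma * sqrt(T)) = 1.0000000000 * 0.3298634081 / (104.7800 * 0.5500 * 1.4142135624) = 0.004047

Answer: Gamma = 0.004047


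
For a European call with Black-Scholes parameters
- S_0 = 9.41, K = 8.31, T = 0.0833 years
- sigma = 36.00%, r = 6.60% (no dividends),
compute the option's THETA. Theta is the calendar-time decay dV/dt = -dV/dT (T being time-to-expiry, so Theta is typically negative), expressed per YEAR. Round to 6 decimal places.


Answer: Theta = -1.486407

Derivation:
d1 = 1.3013093501; d2 = 1.1974070883
phi(d1) = 0.1710769976; exp(-qT) = 1.0000000000; exp(-rT) = 0.9945172852
Theta = -S*exp(-qT)*phi(d1)*sigma/(2*sqrt(T)) - r*K*exp(-rT)*N(d2) + q*S*exp(-qT)*N(d1)
N(d1) = 0.9034237060; N(d2) = 0.8844260389; sqrt(T) = 0.2886173938
Term 1 = -9.4100 * 1.0000000000 * 0.1710769976 * 0.3600 / (2 * 0.2886173938) = -1.0039943010
Term 2 = -0.0660 * 8.3100 * 0.9945172852 * 0.8844260389 = -0.4824127922
Term 3 = 0 (no dividend yield, q = 0)
Theta = -1.0039943010 + (-0.4824127922) + (0.0000000000) = -1.486407


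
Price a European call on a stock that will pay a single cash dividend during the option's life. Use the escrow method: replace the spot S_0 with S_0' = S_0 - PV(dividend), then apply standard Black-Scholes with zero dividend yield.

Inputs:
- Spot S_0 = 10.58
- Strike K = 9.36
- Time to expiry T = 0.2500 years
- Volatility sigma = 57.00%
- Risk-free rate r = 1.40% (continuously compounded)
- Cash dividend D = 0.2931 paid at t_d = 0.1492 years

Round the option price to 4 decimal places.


PV(D) = D * exp(-r * t_d) = 0.2931 * 0.99791338 = 0.29248841
S_0' = S_0 - PV(D) = 10.5800 - 0.29248841 = 10.28751159
d1 = (ln(S_0'/K) + (r + sigma^2/2)*T) / (sigma*sqrt(T)) = 0.48630843
d2 = d1 - sigma*sqrt(T) = 0.20130843
exp(-rT) = 0.99650612
N(d1) = 0.68662575; N(d2) = 0.57977129
C = S_0' * N(d1) - K * exp(-rT) * N(d2) = 10.28751159 * 0.68662575 - 9.3600 * 0.99650612 * 0.57977129 = 1.6560

Answer: Price = 1.6560


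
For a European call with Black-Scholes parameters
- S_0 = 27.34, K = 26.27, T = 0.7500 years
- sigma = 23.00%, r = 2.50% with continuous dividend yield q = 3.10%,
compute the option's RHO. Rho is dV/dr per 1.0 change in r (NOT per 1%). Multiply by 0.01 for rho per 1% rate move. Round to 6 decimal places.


Answer: Rho = 10.271255

Derivation:
d1 = 0.2774330083; d2 = 0.0782471654
phi(d1) = 0.3838808464; exp(-qT) = 0.9770181987; exp(-rT) = 0.9814246877
N(d2) = 0.5311842778
Rho = K*T*exp(-rT)*N(d2) = 26.2700 * 0.7500 * 0.9814246877 * 0.5311842778 = 10.271255


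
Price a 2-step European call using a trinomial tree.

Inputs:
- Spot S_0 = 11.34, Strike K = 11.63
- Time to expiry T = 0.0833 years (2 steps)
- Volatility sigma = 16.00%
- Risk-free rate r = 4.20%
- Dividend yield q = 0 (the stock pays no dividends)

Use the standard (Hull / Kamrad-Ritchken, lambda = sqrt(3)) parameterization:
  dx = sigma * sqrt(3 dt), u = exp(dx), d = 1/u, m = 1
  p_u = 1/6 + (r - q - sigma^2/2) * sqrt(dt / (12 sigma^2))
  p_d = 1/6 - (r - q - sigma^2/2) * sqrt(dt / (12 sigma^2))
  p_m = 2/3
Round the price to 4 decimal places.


Answer: Price = V(0,0) = 0.1207

Derivation:
dt = T/N = 0.041650; dx = sigma*sqrt(3*dt) = 0.056557
u = exp(dx) = 1.058187; d = 1/u = 0.945012
p_u = 0.177418, p_m = 0.666667, p_d = 0.155915
Discount per step: exp(-r*dt) = 0.998252
Stock lattice S(k, j) with j the centered position index:
  k=0: S(0,+0) = 11.3400
  k=1: S(1,-1) = 10.7164; S(1,+0) = 11.3400; S(1,+1) = 11.9998
  k=2: S(2,-2) = 10.1272; S(2,-1) = 10.7164; S(2,+0) = 11.3400; S(2,+1) = 11.9998; S(2,+2) = 12.6981
Terminal payoffs V(N, j) = max(S_T - K, 0):
  V(2,-2) = 0.000000; V(2,-1) = 0.000000; V(2,+0) = 0.000000; V(2,+1) = 0.369843; V(2,+2) = 1.068079
Backward induction: V(k, j) = exp(-r*dt) * [p_u * V(k+1, j+1) + p_m * V(k+1, j) + p_d * V(k+1, j-1)]
  V(1,-1) = exp(-r*dt) * [p_u*0.000000 + p_m*0.000000 + p_d*0.000000] = 0.000000
  V(1,+0) = exp(-r*dt) * [p_u*0.369843 + p_m*0.000000 + p_d*0.000000] = 0.065502
  V(1,+1) = exp(-r*dt) * [p_u*1.068079 + p_m*0.369843 + p_d*0.000000] = 0.435297
  V(0,+0) = exp(-r*dt) * [p_u*0.435297 + p_m*0.065502 + p_d*0.000000] = 0.120686


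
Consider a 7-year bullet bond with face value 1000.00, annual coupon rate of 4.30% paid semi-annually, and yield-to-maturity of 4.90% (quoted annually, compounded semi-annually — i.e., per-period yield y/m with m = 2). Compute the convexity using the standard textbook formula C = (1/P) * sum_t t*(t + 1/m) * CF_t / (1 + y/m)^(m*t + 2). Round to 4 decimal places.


Answer: Convexity = 41.5368

Derivation:
Coupon per period c = face * coupon_rate / m = 21.500000
Periods per year m = 2; per-period yield y/m = 0.024500
Number of cashflows N = 14
Cashflows (t years, CF_t, discount factor 1/(1+y/m)^(m*t), PV):
  t = 0.5000: CF_t = 21.500000, DF = 0.976086, PV = 20.985847
  t = 1.0000: CF_t = 21.500000, DF = 0.952744, PV = 20.483989
  t = 1.5000: CF_t = 21.500000, DF = 0.929960, PV = 19.994133
  t = 2.0000: CF_t = 21.500000, DF = 0.907721, PV = 19.515991
  t = 2.5000: CF_t = 21.500000, DF = 0.886013, PV = 19.049284
  t = 3.0000: CF_t = 21.500000, DF = 0.864825, PV = 18.593737
  t = 3.5000: CF_t = 21.500000, DF = 0.844143, PV = 18.149084
  t = 4.0000: CF_t = 21.500000, DF = 0.823957, PV = 17.715065
  t = 4.5000: CF_t = 21.500000, DF = 0.804252, PV = 17.291425
  t = 5.0000: CF_t = 21.500000, DF = 0.785019, PV = 16.877916
  t = 5.5000: CF_t = 21.500000, DF = 0.766246, PV = 16.474296
  t = 6.0000: CF_t = 21.500000, DF = 0.747922, PV = 16.080328
  t = 6.5000: CF_t = 21.500000, DF = 0.730036, PV = 15.695782
  t = 7.0000: CF_t = 1021.500000, DF = 0.712578, PV = 727.898614
Price P = sum_t PV_t = 964.805492
Convexity numerator sum_t t*(t + 1/m) * CF_t / (1+y/m)^(m*t + 2):
  t = 0.5000: term = 9.997066
  t = 1.0000: term = 29.273986
  t = 1.5000: term = 57.147851
  t = 2.0000: term = 92.968685
  t = 2.5000: term = 136.118133
  t = 3.0000: term = 186.008186
  t = 3.5000: term = 242.079956
  t = 4.0000: term = 303.802496
  t = 4.5000: term = 370.671664
  t = 5.0000: term = 442.209024
  t = 5.5000: term = 517.960790
  t = 6.0000: term = 597.496807
  t = 6.5000: term = 680.409573
  t = 7.0000: term = 36408.792065
Convexity = (1/P) * sum = 40074.936282 / 964.805492 = 41.536804


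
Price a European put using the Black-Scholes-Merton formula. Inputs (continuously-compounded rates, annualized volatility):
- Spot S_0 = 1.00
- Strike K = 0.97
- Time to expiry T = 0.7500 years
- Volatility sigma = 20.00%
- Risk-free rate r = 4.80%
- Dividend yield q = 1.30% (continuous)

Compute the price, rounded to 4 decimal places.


d1 = (ln(S/K) + (r - q + 0.5*sigma^2) * T) / (sigma * sqrt(T)) = 0.41401330
d2 = d1 - sigma * sqrt(T) = 0.24080822
exp(-rT) = 0.96464029; exp(-qT) = 0.99029738
P = K * exp(-rT) * N(-d2) - S_0 * exp(-qT) * N(-d1)
N(-d1) = 0.33943218; N(-d2) = 0.40485188
P = 0.9700 * 0.96464029 * 0.40485188 - 1.0000 * 0.99029738 * 0.33943218 = 0.0427

Answer: Price = 0.0427


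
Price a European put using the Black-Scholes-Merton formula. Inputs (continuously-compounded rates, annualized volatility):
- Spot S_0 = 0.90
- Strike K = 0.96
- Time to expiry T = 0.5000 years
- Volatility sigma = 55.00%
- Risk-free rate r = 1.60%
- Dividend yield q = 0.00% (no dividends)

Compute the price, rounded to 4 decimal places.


Answer: Price = 0.1705

Derivation:
d1 = (ln(S/K) + (r - q + 0.5*sigma^2) * T) / (sigma * sqrt(T)) = 0.04907701
d2 = d1 - sigma * sqrt(T) = -0.33983172
exp(-rT) = 0.99203191; exp(-qT) = 1.00000000
P = K * exp(-rT) * N(-d2) - S_0 * exp(-qT) * N(-d1)
N(-d1) = 0.48042896; N(-d2) = 0.63300837
P = 0.9600 * 0.99203191 * 0.63300837 - 0.9000 * 1.00000000 * 0.48042896 = 0.1705


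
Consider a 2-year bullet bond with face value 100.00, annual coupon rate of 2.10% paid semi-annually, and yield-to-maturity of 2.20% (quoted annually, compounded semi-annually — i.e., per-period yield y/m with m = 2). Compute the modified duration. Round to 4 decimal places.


Coupon per period c = face * coupon_rate / m = 1.050000
Periods per year m = 2; per-period yield y/m = 0.011000
Number of cashflows N = 4
Cashflows (t years, CF_t, discount factor 1/(1+y/m)^(m*t), PV):
  t = 0.5000: CF_t = 1.050000, DF = 0.989120, PV = 1.038576
  t = 1.0000: CF_t = 1.050000, DF = 0.978358, PV = 1.027276
  t = 1.5000: CF_t = 1.050000, DF = 0.967713, PV = 1.016099
  t = 2.0000: CF_t = 101.050000, DF = 0.957184, PV = 96.723431
Price P = sum_t PV_t = 99.805381
First compute Macaulay numerator sum_t t * PV_t:
  t * PV_t at t = 0.5000: 0.519288
  t * PV_t at t = 1.0000: 1.027276
  t * PV_t at t = 1.5000: 1.524148
  t * PV_t at t = 2.0000: 193.446863
Macaulay duration D = 196.517574 / 99.805381 = 1.969008
Modified duration = D / (1 + y/m) = 1.969008 / (1 + 0.011000) = 1.947584

Answer: Modified duration = 1.9476
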